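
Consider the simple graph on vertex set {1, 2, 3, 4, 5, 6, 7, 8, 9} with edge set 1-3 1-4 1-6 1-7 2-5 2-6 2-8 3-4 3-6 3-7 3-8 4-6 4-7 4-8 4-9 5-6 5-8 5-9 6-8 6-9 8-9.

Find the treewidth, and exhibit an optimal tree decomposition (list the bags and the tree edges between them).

Treewidth 3.
Bags: B1 = {4, 6, 8, 9}  B2 = {3, 4, 6, 8}  B3 = {1, 3, 4, 6}  B4 = {1, 3, 4, 7}  B5 = {5, 6, 8, 9}  B6 = {2, 5, 6, 8}
Tree: B1–B2, B2–B3, B3–B4, B1–B5, B5–B6

Each bag holds 4 vertices, so the decomposition has width 3, which upper-bounds the treewidth. Conversely, {2, 5, 6, 8} is a clique of size 4, and the vertices of any clique must share a bag in every tree decomposition; so some bag has ≥ 4 vertices and tw(G) ≥ 3. Combining the bounds, tw(G) = 3.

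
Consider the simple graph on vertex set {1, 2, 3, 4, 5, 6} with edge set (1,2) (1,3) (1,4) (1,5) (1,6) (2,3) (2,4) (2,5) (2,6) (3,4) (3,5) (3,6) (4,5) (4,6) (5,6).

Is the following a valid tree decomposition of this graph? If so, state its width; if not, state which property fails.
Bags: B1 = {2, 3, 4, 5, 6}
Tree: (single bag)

No — vertex 1 appears in no bag.

A tree decomposition must satisfy three properties: every vertex lies in some bag; for every edge, both endpoints lie together in some bag; and for every vertex, the bags containing it form a connected subtree. Here vertex 1 appears in no bag, so the decomposition is invalid.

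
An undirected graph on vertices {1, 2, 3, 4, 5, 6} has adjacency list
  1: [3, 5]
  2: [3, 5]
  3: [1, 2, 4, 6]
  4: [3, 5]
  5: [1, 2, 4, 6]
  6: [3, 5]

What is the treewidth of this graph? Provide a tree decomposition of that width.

Treewidth 2.
Bags: B1 = {3, 5, 6}  B2 = {1, 3, 5}  B3 = {2, 3, 5}  B4 = {3, 4, 5}
Tree: B1–B2, B2–B3, B3–B4

Every bag has size at most 3, so the width is 3 − 1 = 2 and tw(G) ≤ 2. For the lower bound, G contains the cycle 3–6–5–1–3, so G is not a forest; only forests have treewidth ≤ 1, hence tw(G) ≥ 2. Hence tw(G) = 2 exactly.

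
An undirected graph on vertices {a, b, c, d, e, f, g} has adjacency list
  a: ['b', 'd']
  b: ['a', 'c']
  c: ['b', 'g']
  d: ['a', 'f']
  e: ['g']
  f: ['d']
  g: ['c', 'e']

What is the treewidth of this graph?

1

A width-1 tree decomposition is:
Bags: B1 = {d, f}  B2 = {a, d}  B3 = {a, b}  B4 = {b, c}  B5 = {c, g}  B6 = {e, g}
Tree: B1–B2, B2–B3, B3–B4, B4–B5, B5–B6
The largest bag has 2 vertices, giving width 1; this decomposition certifies tw(G) ≤ 1. Since G has at least one edge (e.g. f–d), it is not an edgeless graph, so tw(G) ≥ 1. Therefore the treewidth is 1.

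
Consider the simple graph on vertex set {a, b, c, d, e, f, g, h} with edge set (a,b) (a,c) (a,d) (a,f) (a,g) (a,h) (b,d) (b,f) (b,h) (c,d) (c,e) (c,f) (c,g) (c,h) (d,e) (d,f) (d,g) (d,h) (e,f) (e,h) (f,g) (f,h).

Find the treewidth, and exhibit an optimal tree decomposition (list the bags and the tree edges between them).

Treewidth 4.
One optimal decomposition is:
Bags: B1 = {a, c, d, f, g}  B2 = {a, c, d, f, h}  B3 = {c, d, e, f, h}  B4 = {a, b, d, f, h}
Tree: B1–B2, B2–B3, B2–B4

Each bag holds 5 vertices, so the decomposition has width 4, which upper-bounds the treewidth. On the other hand G contains the 5-clique {a, c, d, f, g}. A clique must lie in a single bag of any decomposition, so no decomposition can have width below 4. Therefore the treewidth is 4.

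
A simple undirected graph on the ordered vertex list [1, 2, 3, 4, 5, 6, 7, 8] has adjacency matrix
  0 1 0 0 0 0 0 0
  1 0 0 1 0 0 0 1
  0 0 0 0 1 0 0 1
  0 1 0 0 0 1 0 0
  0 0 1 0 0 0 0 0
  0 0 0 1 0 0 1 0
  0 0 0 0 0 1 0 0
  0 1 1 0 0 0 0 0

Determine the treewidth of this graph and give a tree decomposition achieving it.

Treewidth 1.
One such decomposition:
Bags: B1 = {2, 4}  B2 = {4, 6}  B3 = {2, 8}  B4 = {3, 8}  B5 = {3, 5}  B6 = {6, 7}  B7 = {1, 2}
Tree: B1–B2, B1–B3, B3–B4, B4–B5, B2–B6, B1–B7

The largest bag has 2 vertices, giving width 1; this decomposition certifies tw(G) ≤ 1. G has an edge, so its treewidth is at least 1. Therefore the treewidth is 1.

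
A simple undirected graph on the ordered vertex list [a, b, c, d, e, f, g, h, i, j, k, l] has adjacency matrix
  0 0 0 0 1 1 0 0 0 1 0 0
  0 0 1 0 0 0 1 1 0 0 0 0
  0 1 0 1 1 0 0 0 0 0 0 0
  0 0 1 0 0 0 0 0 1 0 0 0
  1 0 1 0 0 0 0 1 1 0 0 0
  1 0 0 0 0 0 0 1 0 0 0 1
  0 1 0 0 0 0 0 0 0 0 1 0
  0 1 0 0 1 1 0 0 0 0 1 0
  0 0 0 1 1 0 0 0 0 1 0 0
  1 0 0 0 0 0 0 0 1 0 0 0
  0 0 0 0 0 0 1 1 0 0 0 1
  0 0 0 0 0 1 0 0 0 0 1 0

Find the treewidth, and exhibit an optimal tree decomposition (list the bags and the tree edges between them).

Treewidth 3.
One such decomposition:
Bags: B1 = {f, g, k, l}  B2 = {f, g, h, k}  B3 = {b, f, g, h}  B4 = {a, b, f, h}  B5 = {a, b, e, h}  B6 = {a, b, c, e}  B7 = {a, c, e, j}  B8 = {c, e, i, j}  B9 = {c, d, i, j}
Tree: B1–B2, B2–B3, B3–B4, B4–B5, B5–B6, B6–B7, B7–B8, B8–B9

Every bag has size at most 4, so the width is 4 − 1 = 3 and tw(G) ≤ 3. For the lower bound: the 4 vertex sets {g,k,l}, {f}, {h}, {a,b,c,e} are disjoint, each induces a connected subgraph, and every pair is joined by at least one edge of G. Contracting each set to a single vertex therefore yields K_{4} as a minor, and since treewidth is minor-monotone, tw(G) ≥ tw(K_{4}) = 3. Therefore the treewidth is 3.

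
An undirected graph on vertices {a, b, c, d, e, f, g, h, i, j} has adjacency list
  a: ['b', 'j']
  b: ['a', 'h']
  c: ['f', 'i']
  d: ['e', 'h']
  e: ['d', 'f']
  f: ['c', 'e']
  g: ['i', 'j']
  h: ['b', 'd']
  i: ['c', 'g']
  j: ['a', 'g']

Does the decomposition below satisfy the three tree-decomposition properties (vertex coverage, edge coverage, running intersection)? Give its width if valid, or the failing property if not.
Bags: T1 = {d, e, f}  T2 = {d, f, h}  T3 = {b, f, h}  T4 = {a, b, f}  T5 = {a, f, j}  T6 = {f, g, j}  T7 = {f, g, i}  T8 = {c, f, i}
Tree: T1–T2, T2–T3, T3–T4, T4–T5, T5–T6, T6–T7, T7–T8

Yes; width 2.

Vertex coverage: the bags together contain {a, b, c, d, e, f, g, h, i, j}, the full vertex set. Edge coverage: each edge of G has both endpoints in at least one bag. Running intersection: for every vertex, the bags containing it form a connected subtree. All three properties hold, so this is a valid tree decomposition of width max|bag| − 1 = 2, and hence tw(G) ≤ 2.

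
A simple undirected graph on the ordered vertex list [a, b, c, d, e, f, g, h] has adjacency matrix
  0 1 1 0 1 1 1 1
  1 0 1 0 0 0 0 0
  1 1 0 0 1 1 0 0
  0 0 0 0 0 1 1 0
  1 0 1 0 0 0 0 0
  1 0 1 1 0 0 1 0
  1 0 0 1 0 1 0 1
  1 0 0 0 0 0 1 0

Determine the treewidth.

A width-2 tree decomposition is:
Bags: B1 = {a, c, f}  B2 = {a, f, g}  B3 = {d, f, g}  B4 = {a, g, h}  B5 = {a, c, e}  B6 = {a, b, c}
Tree: B1–B2, B2–B3, B2–B4, B1–B5, B5–B6
Each bag holds 3 vertices, so the decomposition has width 2, which upper-bounds the treewidth. Conversely, {d, f, g} is a clique of size 3, and the vertices of any clique must share a bag in every tree decomposition; so some bag has ≥ 3 vertices and tw(G) ≥ 2. Combining the bounds, tw(G) = 2.

2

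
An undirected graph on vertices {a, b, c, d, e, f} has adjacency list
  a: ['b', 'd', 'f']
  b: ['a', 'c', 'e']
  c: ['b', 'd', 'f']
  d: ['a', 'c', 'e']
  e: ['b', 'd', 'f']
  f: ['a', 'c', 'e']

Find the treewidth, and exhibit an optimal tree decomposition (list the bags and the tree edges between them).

Every bag has size at most 4, so the width is 4 − 1 = 3 and tw(G) ≤ 3. For the lower bound: the 4 vertex sets {a,b}, {e,f}, {c}, {d} are disjoint, each induces a connected subgraph, and every pair is joined by at least one edge of G. Contracting each set to a single vertex therefore yields K_{4} as a minor, and since treewidth is minor-monotone, tw(G) ≥ tw(K_{4}) = 3. Combining the bounds, tw(G) = 3.

Treewidth 3.
One such decomposition:
Bags: B1 = {a, b, c, e}  B2 = {a, c, e, f}  B3 = {a, c, d, e}
Tree: B1–B2, B2–B3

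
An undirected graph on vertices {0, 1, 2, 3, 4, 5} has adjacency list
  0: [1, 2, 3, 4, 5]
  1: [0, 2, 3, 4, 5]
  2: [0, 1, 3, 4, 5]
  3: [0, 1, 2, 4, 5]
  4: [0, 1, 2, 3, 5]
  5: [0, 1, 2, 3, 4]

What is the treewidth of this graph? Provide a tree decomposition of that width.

With just one bag of size 6, the width is 6 − 1 = 5, so tw(G) ≤ 5. For the lower bound, the 6 vertices {0, 1, 2, 3, 4, 5} are pairwise adjacent, and any tree decomposition puts a clique entirely inside one bag — forcing width ≥ 5. The upper and lower bounds meet at 5, so that is the treewidth.

Treewidth 5.
One optimal decomposition is:
Bags: B1 = {0, 1, 2, 3, 4, 5}
Tree: (single bag)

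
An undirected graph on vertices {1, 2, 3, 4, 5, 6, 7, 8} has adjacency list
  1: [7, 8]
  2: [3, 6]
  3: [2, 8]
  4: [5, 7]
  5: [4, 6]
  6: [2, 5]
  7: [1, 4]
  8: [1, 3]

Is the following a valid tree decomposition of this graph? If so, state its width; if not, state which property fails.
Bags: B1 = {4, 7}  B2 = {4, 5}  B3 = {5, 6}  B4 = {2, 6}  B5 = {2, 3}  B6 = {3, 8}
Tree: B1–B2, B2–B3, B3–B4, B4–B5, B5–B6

No — vertex 1 appears in no bag.

A tree decomposition must satisfy three properties: every vertex lies in some bag; for every edge, both endpoints lie together in some bag; and for every vertex, the bags containing it form a connected subtree. Here vertex 1 appears in no bag, so the decomposition is invalid.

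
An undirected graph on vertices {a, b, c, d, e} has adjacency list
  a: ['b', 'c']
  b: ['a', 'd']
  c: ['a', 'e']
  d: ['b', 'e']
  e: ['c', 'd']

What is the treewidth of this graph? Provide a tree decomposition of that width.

The largest bag has 3 vertices, giving width 2; this decomposition certifies tw(G) ≤ 2. The edges e–c–a–b–d–e form a cycle, so G is not a tree and its treewidth is at least 2. Therefore the treewidth is 2.

Treewidth 2.
One optimal decomposition is:
Bags: B1 = {a, c, e}  B2 = {a, b, e}  B3 = {b, d, e}
Tree: B1–B2, B2–B3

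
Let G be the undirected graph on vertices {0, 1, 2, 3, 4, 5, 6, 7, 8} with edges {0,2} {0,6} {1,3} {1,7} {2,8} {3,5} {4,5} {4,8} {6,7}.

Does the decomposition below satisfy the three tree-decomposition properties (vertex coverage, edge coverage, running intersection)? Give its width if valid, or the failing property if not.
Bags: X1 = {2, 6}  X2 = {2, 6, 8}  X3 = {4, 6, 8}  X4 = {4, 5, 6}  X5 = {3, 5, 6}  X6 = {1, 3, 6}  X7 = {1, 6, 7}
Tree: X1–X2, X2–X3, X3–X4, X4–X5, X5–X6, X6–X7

A tree decomposition must satisfy three properties: every vertex lies in some bag; for every edge, both endpoints lie together in some bag; and for every vertex, the bags containing it form a connected subtree. Here vertex 0 appears in no bag, so the decomposition is invalid.

No — vertex 0 appears in no bag.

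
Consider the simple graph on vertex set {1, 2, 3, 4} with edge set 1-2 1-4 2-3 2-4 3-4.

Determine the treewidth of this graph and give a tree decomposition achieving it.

Treewidth 2.
One such decomposition:
Bags: B1 = {1, 2, 4}  B2 = {2, 3, 4}
Tree: B1–B2

The largest bag has 3 vertices, giving width 2; this decomposition certifies tw(G) ≤ 2. For the lower bound, the 3 vertices {1, 2, 4} are pairwise adjacent, and any tree decomposition puts a clique entirely inside one bag — forcing width ≥ 2. The upper and lower bounds meet at 2, so that is the treewidth.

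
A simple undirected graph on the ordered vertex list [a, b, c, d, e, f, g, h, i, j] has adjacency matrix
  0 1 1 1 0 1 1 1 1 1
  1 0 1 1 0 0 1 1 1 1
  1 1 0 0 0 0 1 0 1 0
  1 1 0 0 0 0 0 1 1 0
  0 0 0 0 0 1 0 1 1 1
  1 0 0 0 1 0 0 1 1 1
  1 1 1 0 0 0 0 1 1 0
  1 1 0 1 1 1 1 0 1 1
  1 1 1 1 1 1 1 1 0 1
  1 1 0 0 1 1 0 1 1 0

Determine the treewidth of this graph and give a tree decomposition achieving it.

Each bag holds 5 vertices, so the decomposition has width 4, which upper-bounds the treewidth. On the other hand G contains the 5-clique {e, f, h, i, j}. A clique must lie in a single bag of any decomposition, so no decomposition can have width below 4. Hence tw(G) = 4 exactly.

Treewidth 4.
One such decomposition:
Bags: B1 = {a, b, g, h, i}  B2 = {a, b, h, i, j}  B3 = {a, b, c, g, i}  B4 = {a, f, h, i, j}  B5 = {e, f, h, i, j}  B6 = {a, b, d, h, i}
Tree: B1–B2, B1–B3, B2–B4, B4–B5, B1–B6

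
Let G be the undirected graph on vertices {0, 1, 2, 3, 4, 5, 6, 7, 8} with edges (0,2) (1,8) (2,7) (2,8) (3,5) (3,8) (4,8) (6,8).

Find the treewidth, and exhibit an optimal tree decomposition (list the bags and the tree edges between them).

Every bag has size at most 2, so the width is 2 − 1 = 1 and tw(G) ≤ 1. Since G has at least one edge (e.g. 8–3), it is not an edgeless graph, so tw(G) ≥ 1. The upper and lower bounds meet at 1, so that is the treewidth.

Treewidth 1.
One such decomposition:
Bags: B1 = {3, 8}  B2 = {2, 8}  B3 = {3, 5}  B4 = {0, 2}  B5 = {2, 7}  B6 = {4, 8}  B7 = {6, 8}  B8 = {1, 8}
Tree: B1–B2, B1–B3, B2–B4, B4–B5, B1–B6, B6–B7, B2–B8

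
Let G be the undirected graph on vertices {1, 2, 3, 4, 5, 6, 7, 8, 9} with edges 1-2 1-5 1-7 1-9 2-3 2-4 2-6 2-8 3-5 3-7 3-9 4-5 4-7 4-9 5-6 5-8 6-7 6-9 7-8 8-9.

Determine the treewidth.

4

A width-4 tree decomposition is:
Bags: B1 = {2, 3, 5, 7, 9}  B2 = {2, 5, 7, 8, 9}  B3 = {1, 2, 5, 7, 9}  B4 = {2, 5, 6, 7, 9}  B5 = {2, 4, 5, 7, 9}
Tree: B1–B2, B2–B3, B3–B4, B4–B5
The largest bag has 5 vertices, giving width 4; this decomposition certifies tw(G) ≤ 4. For the lower bound: the 5 vertex sets {3,5}, {8,9}, {1,2}, {7}, {6} are disjoint, each induces a connected subgraph, and every pair is joined by at least one edge of G. Contracting each set to a single vertex therefore yields K_{5} as a minor, and since treewidth is minor-monotone, tw(G) ≥ tw(K_{5}) = 4. The upper and lower bounds meet at 4, so that is the treewidth.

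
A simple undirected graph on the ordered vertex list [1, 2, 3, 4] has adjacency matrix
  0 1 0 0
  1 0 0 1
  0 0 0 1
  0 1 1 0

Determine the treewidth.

A width-1 tree decomposition is:
Bags: B1 = {1, 2}  B2 = {2, 4}  B3 = {3, 4}
Tree: B1–B2, B2–B3
The largest bag has 2 vertices, giving width 1; this decomposition certifies tw(G) ≤ 1. Since G has at least one edge (e.g. 1–2), it is not an edgeless graph, so tw(G) ≥ 1. Combining the bounds, tw(G) = 1.

1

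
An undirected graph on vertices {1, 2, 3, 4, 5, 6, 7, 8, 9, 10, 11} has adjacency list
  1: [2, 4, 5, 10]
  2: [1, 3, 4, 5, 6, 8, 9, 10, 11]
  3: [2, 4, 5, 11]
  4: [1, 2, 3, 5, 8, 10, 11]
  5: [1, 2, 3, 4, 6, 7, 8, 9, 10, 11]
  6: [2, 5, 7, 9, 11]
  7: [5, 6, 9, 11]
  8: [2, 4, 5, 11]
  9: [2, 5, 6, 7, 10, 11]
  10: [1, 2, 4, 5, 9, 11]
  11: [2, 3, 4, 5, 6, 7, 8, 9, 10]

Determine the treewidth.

A width-4 tree decomposition is:
Bags: B1 = {2, 5, 6, 9, 11}  B2 = {2, 5, 9, 10, 11}  B3 = {2, 4, 5, 10, 11}  B4 = {2, 3, 4, 5, 11}  B5 = {2, 4, 5, 8, 11}  B6 = {1, 2, 4, 5, 10}  B7 = {5, 6, 7, 9, 11}
Tree: B1–B2, B2–B3, B3–B4, B4–B5, B3–B6, B1–B7
Each bag holds 5 vertices, so the decomposition has width 4, which upper-bounds the treewidth. For the lower bound, the 5 vertices {1, 2, 4, 5, 10} are pairwise adjacent, and any tree decomposition puts a clique entirely inside one bag — forcing width ≥ 4. Therefore the treewidth is 4.

4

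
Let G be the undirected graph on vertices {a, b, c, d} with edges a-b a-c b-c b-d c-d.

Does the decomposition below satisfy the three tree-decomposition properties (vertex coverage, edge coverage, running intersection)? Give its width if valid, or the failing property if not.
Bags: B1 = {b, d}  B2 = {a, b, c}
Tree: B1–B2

A tree decomposition must satisfy three properties: every vertex lies in some bag; for every edge, both endpoints lie together in some bag; and for every vertex, the bags containing it form a connected subtree. Here edge (c,d) lies in no bag, so the decomposition is invalid.

No — edge (c,d) lies in no bag.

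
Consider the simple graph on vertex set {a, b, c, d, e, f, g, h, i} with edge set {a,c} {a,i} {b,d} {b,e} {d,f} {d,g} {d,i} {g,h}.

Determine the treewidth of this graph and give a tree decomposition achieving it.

The largest bag has 2 vertices, giving width 1; this decomposition certifies tw(G) ≤ 1. Since G has at least one edge (e.g. d–i), it is not an edgeless graph, so tw(G) ≥ 1. Hence tw(G) = 1 exactly.

Treewidth 1.
Bags: B1 = {d, i}  B2 = {d, g}  B3 = {a, i}  B4 = {d, f}  B5 = {a, c}  B6 = {g, h}  B7 = {b, d}  B8 = {b, e}
Tree: B1–B2, B1–B3, B1–B4, B3–B5, B2–B6, B1–B7, B7–B8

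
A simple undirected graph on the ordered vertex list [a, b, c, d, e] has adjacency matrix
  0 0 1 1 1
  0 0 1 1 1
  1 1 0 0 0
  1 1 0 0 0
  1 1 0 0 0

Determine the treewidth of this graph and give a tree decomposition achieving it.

Treewidth 2.
Bags: B1 = {a, b, d}  B2 = {a, b, e}  B3 = {a, b, c}
Tree: B1–B2, B2–B3

Every bag has size at most 3, so the width is 3 − 1 = 2 and tw(G) ≤ 2. Since d–a–e–b–d is a cycle in G, G is not acyclic. Forests are exactly the graphs of treewidth ≤ 1, so tw(G) ≥ 2. Hence tw(G) = 2 exactly.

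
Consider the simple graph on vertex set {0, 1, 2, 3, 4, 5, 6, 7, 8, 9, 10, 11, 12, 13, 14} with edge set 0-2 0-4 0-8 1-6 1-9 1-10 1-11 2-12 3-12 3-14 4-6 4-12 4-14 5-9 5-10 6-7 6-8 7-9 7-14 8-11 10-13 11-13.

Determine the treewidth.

A width-3 tree decomposition is:
Bags: B1 = {0, 2, 3, 12}  B2 = {0, 3, 4, 12}  B3 = {0, 3, 4, 14}  B4 = {0, 4, 8, 14}  B5 = {4, 6, 8, 14}  B6 = {6, 7, 8, 14}  B7 = {6, 7, 8, 11}  B8 = {1, 6, 7, 11}  B9 = {1, 7, 9, 11}  B10 = {1, 9, 11, 13}  B11 = {1, 9, 10, 13}  B12 = {5, 9, 10, 13}
Tree: B1–B2, B2–B3, B3–B4, B4–B5, B5–B6, B6–B7, B7–B8, B8–B9, B9–B10, B10–B11, B11–B12
Every bag has size at most 4, so the width is 4 − 1 = 3 and tw(G) ≤ 3. For the lower bound: the 4 vertex sets {2,3,12}, {0}, {4}, {6,7,8,14} are disjoint, each induces a connected subgraph, and every pair is joined by at least one edge of G. Contracting each set to a single vertex therefore yields K_{4} as a minor, and since treewidth is minor-monotone, tw(G) ≥ tw(K_{4}) = 3. Hence tw(G) = 3 exactly.

3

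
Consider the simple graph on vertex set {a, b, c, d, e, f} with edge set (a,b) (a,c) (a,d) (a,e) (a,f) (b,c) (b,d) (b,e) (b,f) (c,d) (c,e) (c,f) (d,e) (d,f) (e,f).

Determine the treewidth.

5

A width-5 tree decomposition is:
Bags: B1 = {a, b, c, d, e, f}
Tree: (single bag)
A single bag containing all 6 vertices is trivially a valid decomposition of width 5. For the lower bound, the 6 vertices {a, b, c, d, e, f} are pairwise adjacent, and any tree decomposition puts a clique entirely inside one bag — forcing width ≥ 5. Hence tw(G) = 5 exactly.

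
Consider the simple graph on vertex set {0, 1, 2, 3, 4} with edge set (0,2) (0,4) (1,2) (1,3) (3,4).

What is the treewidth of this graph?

A width-2 tree decomposition is:
Bags: B1 = {0, 1, 2}  B2 = {0, 1, 3}  B3 = {0, 3, 4}
Tree: B1–B2, B2–B3
Each bag holds 3 vertices, so the decomposition has width 2, which upper-bounds the treewidth. For the lower bound, G contains the cycle 0–2–1–3–4–0, so G is not a forest; only forests have treewidth ≤ 1, hence tw(G) ≥ 2. Combining the bounds, tw(G) = 2.

2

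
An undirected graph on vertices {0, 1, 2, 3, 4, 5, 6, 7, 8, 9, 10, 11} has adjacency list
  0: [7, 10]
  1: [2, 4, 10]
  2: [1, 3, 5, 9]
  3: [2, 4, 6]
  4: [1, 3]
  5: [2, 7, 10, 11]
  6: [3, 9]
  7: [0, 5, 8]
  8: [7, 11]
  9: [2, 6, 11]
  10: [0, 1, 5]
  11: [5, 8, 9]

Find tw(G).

A width-3 tree decomposition is:
Bags: B1 = {1, 3, 4, 6}  B2 = {1, 2, 3, 6}  B3 = {1, 2, 6, 9}  B4 = {1, 2, 9, 10}  B5 = {2, 5, 9, 10}  B6 = {5, 9, 10, 11}  B7 = {0, 5, 10, 11}  B8 = {0, 5, 7, 11}  B9 = {0, 7, 8, 11}
Tree: B1–B2, B2–B3, B3–B4, B4–B5, B5–B6, B6–B7, B7–B8, B8–B9
Each bag holds 4 vertices, so the decomposition has width 3, which upper-bounds the treewidth. For the lower bound: the 4 vertex sets {3,4,6}, {1}, {2}, {5,9,10,11} are disjoint, each induces a connected subgraph, and every pair is joined by at least one edge of G. Contracting each set to a single vertex therefore yields K_{4} as a minor, and since treewidth is minor-monotone, tw(G) ≥ tw(K_{4}) = 3. Combining the bounds, tw(G) = 3.

3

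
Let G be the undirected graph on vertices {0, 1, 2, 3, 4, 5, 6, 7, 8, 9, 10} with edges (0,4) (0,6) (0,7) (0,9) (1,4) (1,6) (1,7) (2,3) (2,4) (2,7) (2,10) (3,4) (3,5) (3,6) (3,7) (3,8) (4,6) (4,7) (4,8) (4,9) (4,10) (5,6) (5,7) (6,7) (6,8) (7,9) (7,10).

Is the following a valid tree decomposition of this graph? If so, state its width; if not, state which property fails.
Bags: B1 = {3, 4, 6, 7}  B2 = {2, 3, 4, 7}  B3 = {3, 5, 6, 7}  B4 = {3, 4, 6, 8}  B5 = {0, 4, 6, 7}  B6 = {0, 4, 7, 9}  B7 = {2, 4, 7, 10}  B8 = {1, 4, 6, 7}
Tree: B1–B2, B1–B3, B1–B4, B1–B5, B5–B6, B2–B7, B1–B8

Yes; width 3.

Every vertex of G appears in some bag (union = {0, 1, 2, 3, 4, 5, 6, 7, 8, 9, 10}); every edge is covered by a bag; and for each vertex v the set of bags containing v is connected in the bag tree. The decomposition is therefore valid. The largest bag has 4 vertices, so the width is 3.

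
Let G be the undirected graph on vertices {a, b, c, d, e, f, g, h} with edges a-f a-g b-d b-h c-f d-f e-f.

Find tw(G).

A width-1 tree decomposition is:
Bags: B1 = {c, f}  B2 = {a, f}  B3 = {a, g}  B4 = {e, f}  B5 = {d, f}  B6 = {b, d}  B7 = {b, h}
Tree: B1–B2, B2–B3, B2–B4, B1–B5, B5–B6, B6–B7
Every bag has size at most 2, so the width is 2 − 1 = 1 and tw(G) ≤ 1. Since G has at least one edge (e.g. c–f), it is not an edgeless graph, so tw(G) ≥ 1. Therefore the treewidth is 1.

1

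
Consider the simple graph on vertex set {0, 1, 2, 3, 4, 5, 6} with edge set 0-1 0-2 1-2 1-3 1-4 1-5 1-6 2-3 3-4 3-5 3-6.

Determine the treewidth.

2

A width-2 tree decomposition is:
Bags: B1 = {1, 2, 3}  B2 = {0, 1, 2}  B3 = {1, 3, 5}  B4 = {1, 3, 4}  B5 = {1, 3, 6}
Tree: B1–B2, B1–B3, B3–B4, B4–B5
The largest bag has 3 vertices, giving width 2; this decomposition certifies tw(G) ≤ 2. Conversely, {0, 1, 2} is a clique of size 3, and the vertices of any clique must share a bag in every tree decomposition; so some bag has ≥ 3 vertices and tw(G) ≥ 2. The upper and lower bounds meet at 2, so that is the treewidth.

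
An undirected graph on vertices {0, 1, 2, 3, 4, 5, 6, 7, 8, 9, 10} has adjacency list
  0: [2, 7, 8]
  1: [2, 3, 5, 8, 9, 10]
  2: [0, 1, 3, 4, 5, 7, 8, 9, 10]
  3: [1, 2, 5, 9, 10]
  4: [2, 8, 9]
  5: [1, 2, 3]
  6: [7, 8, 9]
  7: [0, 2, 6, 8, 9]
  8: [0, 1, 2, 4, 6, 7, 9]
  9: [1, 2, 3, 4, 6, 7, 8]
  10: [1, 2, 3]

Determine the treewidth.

A width-3 tree decomposition is:
Bags: B1 = {2, 7, 8, 9}  B2 = {1, 2, 8, 9}  B3 = {1, 2, 3, 9}  B4 = {6, 7, 8, 9}  B5 = {2, 4, 8, 9}  B6 = {1, 2, 3, 10}  B7 = {0, 2, 7, 8}  B8 = {1, 2, 3, 5}
Tree: B1–B2, B2–B3, B1–B4, B1–B5, B3–B6, B1–B7, B3–B8
The largest bag has 4 vertices, giving width 3; this decomposition certifies tw(G) ≤ 3. Conversely, {0, 2, 7, 8} is a clique of size 4, and the vertices of any clique must share a bag in every tree decomposition; so some bag has ≥ 4 vertices and tw(G) ≥ 3. Hence tw(G) = 3 exactly.

3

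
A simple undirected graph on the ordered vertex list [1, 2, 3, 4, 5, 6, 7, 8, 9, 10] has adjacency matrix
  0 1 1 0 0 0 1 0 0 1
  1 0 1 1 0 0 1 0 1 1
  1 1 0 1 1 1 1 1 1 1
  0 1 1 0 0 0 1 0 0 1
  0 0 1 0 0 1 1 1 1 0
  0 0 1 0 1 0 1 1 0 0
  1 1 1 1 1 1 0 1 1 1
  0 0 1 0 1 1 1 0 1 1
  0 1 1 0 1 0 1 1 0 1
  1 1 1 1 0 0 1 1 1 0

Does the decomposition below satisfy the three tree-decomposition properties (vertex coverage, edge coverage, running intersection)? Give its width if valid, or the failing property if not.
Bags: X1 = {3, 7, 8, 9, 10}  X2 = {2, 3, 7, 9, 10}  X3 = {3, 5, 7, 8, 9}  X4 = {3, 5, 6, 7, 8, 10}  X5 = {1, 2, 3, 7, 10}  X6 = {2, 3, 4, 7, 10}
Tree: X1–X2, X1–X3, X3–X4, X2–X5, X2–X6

No — bags containing vertex 10 are not connected in the tree.

A tree decomposition must satisfy three properties: every vertex lies in some bag; for every edge, both endpoints lie together in some bag; and for every vertex, the bags containing it form a connected subtree. Here bags containing vertex 10 are not connected in the tree, so the decomposition is invalid.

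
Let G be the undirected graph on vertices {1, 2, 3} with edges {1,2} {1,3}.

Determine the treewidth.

1

A width-1 tree decomposition is:
Bags: B1 = {1, 3}  B2 = {1, 2}
Tree: B1–B2
Every bag has size at most 2, so the width is 2 − 1 = 1 and tw(G) ≤ 1. G has an edge, so its treewidth is at least 1. Therefore the treewidth is 1.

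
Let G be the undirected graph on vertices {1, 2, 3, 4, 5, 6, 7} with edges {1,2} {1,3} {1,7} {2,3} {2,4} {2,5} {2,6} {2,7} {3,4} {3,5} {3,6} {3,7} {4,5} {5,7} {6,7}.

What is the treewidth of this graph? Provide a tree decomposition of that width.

Treewidth 3.
One such decomposition:
Bags: B1 = {2, 3, 6, 7}  B2 = {2, 3, 5, 7}  B3 = {2, 3, 4, 5}  B4 = {1, 2, 3, 7}
Tree: B1–B2, B2–B3, B2–B4

Every bag has size at most 4, so the width is 4 − 1 = 3 and tw(G) ≤ 3. For the lower bound, the 4 vertices {2, 3, 4, 5} are pairwise adjacent, and any tree decomposition puts a clique entirely inside one bag — forcing width ≥ 3. Combining the bounds, tw(G) = 3.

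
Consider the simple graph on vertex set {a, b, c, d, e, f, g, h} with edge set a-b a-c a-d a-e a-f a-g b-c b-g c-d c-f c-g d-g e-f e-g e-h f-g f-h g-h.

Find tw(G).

A width-3 tree decomposition is:
Bags: B1 = {a, e, f, g}  B2 = {e, f, g, h}  B3 = {a, c, f, g}  B4 = {a, c, d, g}  B5 = {a, b, c, g}
Tree: B1–B2, B1–B3, B3–B4, B4–B5
The largest bag has 4 vertices, giving width 3; this decomposition certifies tw(G) ≤ 3. Conversely, {e, f, g, h} is a clique of size 4, and the vertices of any clique must share a bag in every tree decomposition; so some bag has ≥ 4 vertices and tw(G) ≥ 3. Therefore the treewidth is 3.

3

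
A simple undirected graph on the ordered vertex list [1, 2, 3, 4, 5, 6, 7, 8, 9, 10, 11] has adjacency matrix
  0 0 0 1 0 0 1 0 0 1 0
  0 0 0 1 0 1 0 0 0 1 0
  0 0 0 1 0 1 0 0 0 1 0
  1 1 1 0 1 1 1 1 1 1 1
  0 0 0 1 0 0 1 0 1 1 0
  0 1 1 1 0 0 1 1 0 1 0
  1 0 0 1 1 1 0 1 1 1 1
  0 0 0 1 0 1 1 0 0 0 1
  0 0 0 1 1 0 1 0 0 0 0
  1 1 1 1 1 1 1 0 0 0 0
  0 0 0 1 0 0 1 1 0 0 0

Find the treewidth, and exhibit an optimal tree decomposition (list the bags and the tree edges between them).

Every bag has size at most 4, so the width is 4 − 1 = 3 and tw(G) ≤ 3. For the lower bound, the 4 vertices {2, 4, 6, 10} are pairwise adjacent, and any tree decomposition puts a clique entirely inside one bag — forcing width ≥ 3. The upper and lower bounds meet at 3, so that is the treewidth.

Treewidth 3.
One optimal decomposition is:
Bags: B1 = {4, 6, 7, 10}  B2 = {2, 4, 6, 10}  B3 = {3, 4, 6, 10}  B4 = {1, 4, 7, 10}  B5 = {4, 6, 7, 8}  B6 = {4, 7, 8, 11}  B7 = {4, 5, 7, 10}  B8 = {4, 5, 7, 9}
Tree: B1–B2, B2–B3, B1–B4, B1–B5, B5–B6, B4–B7, B7–B8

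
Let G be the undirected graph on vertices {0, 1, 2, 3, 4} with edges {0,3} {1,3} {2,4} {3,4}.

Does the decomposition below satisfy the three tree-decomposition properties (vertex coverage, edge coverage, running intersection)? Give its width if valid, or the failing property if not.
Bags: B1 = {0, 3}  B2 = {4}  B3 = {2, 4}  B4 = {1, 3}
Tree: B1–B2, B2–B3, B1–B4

No — edge (3,4) lies in no bag.

A tree decomposition must satisfy three properties: every vertex lies in some bag; for every edge, both endpoints lie together in some bag; and for every vertex, the bags containing it form a connected subtree. Here edge (3,4) lies in no bag, so the decomposition is invalid.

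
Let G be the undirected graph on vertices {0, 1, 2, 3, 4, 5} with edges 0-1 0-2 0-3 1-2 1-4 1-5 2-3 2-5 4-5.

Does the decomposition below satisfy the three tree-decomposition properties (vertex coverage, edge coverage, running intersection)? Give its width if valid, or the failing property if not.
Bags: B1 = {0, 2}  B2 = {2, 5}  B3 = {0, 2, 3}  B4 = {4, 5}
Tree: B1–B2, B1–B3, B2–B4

A tree decomposition must satisfy three properties: every vertex lies in some bag; for every edge, both endpoints lie together in some bag; and for every vertex, the bags containing it form a connected subtree. Here vertex 1 appears in no bag, so the decomposition is invalid.

No — vertex 1 appears in no bag.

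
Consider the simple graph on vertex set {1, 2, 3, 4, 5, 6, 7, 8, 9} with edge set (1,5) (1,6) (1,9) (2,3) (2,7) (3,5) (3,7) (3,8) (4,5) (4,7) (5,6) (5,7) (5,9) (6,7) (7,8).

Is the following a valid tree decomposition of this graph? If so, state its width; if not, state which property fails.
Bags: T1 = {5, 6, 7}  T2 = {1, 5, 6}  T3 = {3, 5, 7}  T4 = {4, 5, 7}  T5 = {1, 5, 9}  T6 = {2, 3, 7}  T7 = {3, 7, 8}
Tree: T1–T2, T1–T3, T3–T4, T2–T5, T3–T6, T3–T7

Yes; width 2.

Every vertex of G appears in some bag (union = {1, 2, 3, 4, 5, 6, 7, 8, 9}); every edge is covered by a bag; and for each vertex v the set of bags containing v is connected in the bag tree. The decomposition is therefore valid. The largest bag has 3 vertices, so the width is 2.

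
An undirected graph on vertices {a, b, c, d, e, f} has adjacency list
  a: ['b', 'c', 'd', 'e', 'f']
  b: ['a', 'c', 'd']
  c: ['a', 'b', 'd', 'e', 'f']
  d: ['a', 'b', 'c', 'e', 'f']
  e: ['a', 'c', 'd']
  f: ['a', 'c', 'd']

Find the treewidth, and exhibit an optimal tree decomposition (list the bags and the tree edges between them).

Each bag holds 4 vertices, so the decomposition has width 3, which upper-bounds the treewidth. For the lower bound, the 4 vertices {a, c, d, e} are pairwise adjacent, and any tree decomposition puts a clique entirely inside one bag — forcing width ≥ 3. Therefore the treewidth is 3.

Treewidth 3.
One such decomposition:
Bags: B1 = {a, b, c, d}  B2 = {a, c, d, f}  B3 = {a, c, d, e}
Tree: B1–B2, B1–B3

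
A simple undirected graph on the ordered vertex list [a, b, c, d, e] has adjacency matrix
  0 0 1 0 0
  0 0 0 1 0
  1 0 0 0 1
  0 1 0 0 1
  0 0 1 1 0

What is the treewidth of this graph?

1

A width-1 tree decomposition is:
Bags: B1 = {a, c}  B2 = {c, e}  B3 = {d, e}  B4 = {b, d}
Tree: B1–B2, B2–B3, B3–B4
The largest bag has 2 vertices, giving width 1; this decomposition certifies tw(G) ≤ 1. Any graph with an edge has treewidth ≥ 1, and G has the edge a–c. The upper and lower bounds meet at 1, so that is the treewidth.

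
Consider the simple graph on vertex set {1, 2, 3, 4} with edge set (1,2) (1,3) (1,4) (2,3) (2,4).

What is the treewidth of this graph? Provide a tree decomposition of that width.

Every bag has size at most 3, so the width is 3 − 1 = 2 and tw(G) ≤ 2. For the lower bound, the 3 vertices {1, 2, 3} are pairwise adjacent, and any tree decomposition puts a clique entirely inside one bag — forcing width ≥ 2. The upper and lower bounds meet at 2, so that is the treewidth.

Treewidth 2.
Bags: B1 = {1, 2, 3}  B2 = {1, 2, 4}
Tree: B1–B2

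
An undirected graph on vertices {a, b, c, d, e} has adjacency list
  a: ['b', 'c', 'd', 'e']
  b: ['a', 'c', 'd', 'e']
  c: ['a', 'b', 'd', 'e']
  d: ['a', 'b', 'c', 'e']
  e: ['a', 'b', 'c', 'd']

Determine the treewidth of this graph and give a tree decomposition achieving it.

A single bag containing all 5 vertices is trivially a valid decomposition of width 4. For the lower bound, the 5 vertices {a, b, c, d, e} are pairwise adjacent, and any tree decomposition puts a clique entirely inside one bag — forcing width ≥ 4. The upper and lower bounds meet at 4, so that is the treewidth.

Treewidth 4.
One optimal decomposition is:
Bags: B1 = {a, b, c, d, e}
Tree: (single bag)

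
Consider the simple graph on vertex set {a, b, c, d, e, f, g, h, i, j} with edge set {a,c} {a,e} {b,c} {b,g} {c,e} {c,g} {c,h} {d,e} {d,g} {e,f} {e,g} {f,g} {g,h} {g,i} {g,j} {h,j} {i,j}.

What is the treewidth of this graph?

A width-2 tree decomposition is:
Bags: B1 = {e, f, g}  B2 = {c, e, g}  B3 = {c, g, h}  B4 = {d, e, g}  B5 = {g, h, j}  B6 = {a, c, e}  B7 = {g, i, j}  B8 = {b, c, g}
Tree: B1–B2, B2–B3, B2–B4, B3–B5, B2–B6, B5–B7, B2–B8
Every bag has size at most 3, so the width is 3 − 1 = 2 and tw(G) ≤ 2. Conversely, {d, e, g} is a clique of size 3, and the vertices of any clique must share a bag in every tree decomposition; so some bag has ≥ 3 vertices and tw(G) ≥ 2. Combining the bounds, tw(G) = 2.

2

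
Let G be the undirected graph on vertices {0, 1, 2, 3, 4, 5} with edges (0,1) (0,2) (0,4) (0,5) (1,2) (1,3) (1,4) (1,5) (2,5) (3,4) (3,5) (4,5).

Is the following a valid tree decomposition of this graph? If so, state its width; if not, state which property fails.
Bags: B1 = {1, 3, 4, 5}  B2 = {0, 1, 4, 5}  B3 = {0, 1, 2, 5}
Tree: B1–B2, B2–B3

Vertex coverage: the bags together contain {0, 1, 2, 3, 4, 5}, the full vertex set. Edge coverage: each edge of G has both endpoints in at least one bag. Running intersection: for every vertex, the bags containing it form a connected subtree. All three properties hold, so this is a valid tree decomposition of width max|bag| − 1 = 3, and hence tw(G) ≤ 3.

Yes; width 3.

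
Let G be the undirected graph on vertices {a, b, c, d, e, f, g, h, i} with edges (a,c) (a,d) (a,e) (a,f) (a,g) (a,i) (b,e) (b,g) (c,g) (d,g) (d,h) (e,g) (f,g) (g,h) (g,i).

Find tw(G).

2

A width-2 tree decomposition is:
Bags: B1 = {a, c, g}  B2 = {a, g, i}  B3 = {a, d, g}  B4 = {d, g, h}  B5 = {a, e, g}  B6 = {a, f, g}  B7 = {b, e, g}
Tree: B1–B2, B1–B3, B3–B4, B2–B5, B1–B6, B5–B7
Every bag has size at most 3, so the width is 3 − 1 = 2 and tw(G) ≤ 2. On the other hand G contains the 3-clique {d, g, h}. A clique must lie in a single bag of any decomposition, so no decomposition can have width below 2. Therefore the treewidth is 2.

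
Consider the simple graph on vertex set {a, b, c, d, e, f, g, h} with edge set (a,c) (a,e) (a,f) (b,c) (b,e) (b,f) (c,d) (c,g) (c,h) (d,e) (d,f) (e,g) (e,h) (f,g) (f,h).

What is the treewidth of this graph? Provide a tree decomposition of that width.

Every bag has size at most 4, so the width is 4 − 1 = 3 and tw(G) ≤ 3. For the lower bound: the 4 vertex sets {b,f}, {d,e}, {c}, {h} are disjoint, each induces a connected subgraph, and every pair is joined by at least one edge of G. Contracting each set to a single vertex therefore yields K_{4} as a minor, and since treewidth is minor-monotone, tw(G) ≥ tw(K_{4}) = 3. Hence tw(G) = 3 exactly.

Treewidth 3.
Bags: B1 = {b, c, e, f}  B2 = {c, d, e, f}  B3 = {c, e, f, h}  B4 = {a, c, e, f}  B5 = {c, e, f, g}
Tree: B1–B2, B2–B3, B3–B4, B4–B5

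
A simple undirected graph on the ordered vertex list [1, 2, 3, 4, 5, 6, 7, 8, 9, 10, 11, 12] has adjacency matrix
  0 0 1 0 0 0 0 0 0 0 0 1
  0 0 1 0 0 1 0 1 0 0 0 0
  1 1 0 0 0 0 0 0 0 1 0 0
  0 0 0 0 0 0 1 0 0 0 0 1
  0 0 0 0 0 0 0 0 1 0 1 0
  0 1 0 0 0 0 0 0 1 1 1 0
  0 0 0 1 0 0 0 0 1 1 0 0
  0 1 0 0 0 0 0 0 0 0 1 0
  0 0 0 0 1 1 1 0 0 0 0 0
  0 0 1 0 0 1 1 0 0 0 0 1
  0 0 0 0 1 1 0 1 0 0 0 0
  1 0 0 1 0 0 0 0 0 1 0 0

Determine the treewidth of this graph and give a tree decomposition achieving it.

Treewidth 3.
One optimal decomposition is:
Bags: B1 = {5, 8, 9, 11}  B2 = {6, 8, 9, 11}  B3 = {2, 6, 8, 9}  B4 = {2, 6, 7, 9}  B5 = {2, 6, 7, 10}  B6 = {2, 3, 7, 10}  B7 = {3, 4, 7, 10}  B8 = {3, 4, 10, 12}  B9 = {1, 3, 4, 12}
Tree: B1–B2, B2–B3, B3–B4, B4–B5, B5–B6, B6–B7, B7–B8, B8–B9

Every bag has size at most 4, so the width is 4 − 1 = 3 and tw(G) ≤ 3. For the lower bound: the 4 vertex sets {5,8,11}, {9}, {6}, {2,3,7,10} are disjoint, each induces a connected subgraph, and every pair is joined by at least one edge of G. Contracting each set to a single vertex therefore yields K_{4} as a minor, and since treewidth is minor-monotone, tw(G) ≥ tw(K_{4}) = 3. Combining the bounds, tw(G) = 3.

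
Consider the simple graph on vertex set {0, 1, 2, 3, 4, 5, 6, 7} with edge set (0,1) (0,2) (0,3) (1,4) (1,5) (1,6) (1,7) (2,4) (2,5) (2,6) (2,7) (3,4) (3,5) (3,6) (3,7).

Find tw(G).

3

A width-3 tree decomposition is:
Bags: B1 = {1, 2, 3, 7}  B2 = {0, 1, 2, 3}  B3 = {1, 2, 3, 4}  B4 = {1, 2, 3, 5}  B5 = {1, 2, 3, 6}
Tree: B1–B2, B2–B3, B3–B4, B4–B5
Each bag holds 4 vertices, so the decomposition has width 3, which upper-bounds the treewidth. For the lower bound: the 4 vertex sets {2,7}, {0,3}, {1}, {4} are disjoint, each induces a connected subgraph, and every pair is joined by at least one edge of G. Contracting each set to a single vertex therefore yields K_{4} as a minor, and since treewidth is minor-monotone, tw(G) ≥ tw(K_{4}) = 3. Hence tw(G) = 3 exactly.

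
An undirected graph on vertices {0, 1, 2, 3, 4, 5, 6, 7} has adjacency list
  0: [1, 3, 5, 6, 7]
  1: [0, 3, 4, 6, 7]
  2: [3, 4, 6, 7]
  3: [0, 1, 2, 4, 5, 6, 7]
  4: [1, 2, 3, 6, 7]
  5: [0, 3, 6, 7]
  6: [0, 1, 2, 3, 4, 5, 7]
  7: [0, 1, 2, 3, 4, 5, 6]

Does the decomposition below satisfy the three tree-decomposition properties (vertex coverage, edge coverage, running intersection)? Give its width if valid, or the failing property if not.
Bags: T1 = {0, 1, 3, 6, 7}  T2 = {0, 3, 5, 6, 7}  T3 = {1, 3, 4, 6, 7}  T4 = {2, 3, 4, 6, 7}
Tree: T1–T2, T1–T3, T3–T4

Yes; width 4.

Vertex coverage: the bags together contain {0, 1, 2, 3, 4, 5, 6, 7}, the full vertex set. Edge coverage: each edge of G has both endpoints in at least one bag. Running intersection: for every vertex, the bags containing it form a connected subtree. All three properties hold, so this is a valid tree decomposition of width max|bag| − 1 = 4, and hence tw(G) ≤ 4.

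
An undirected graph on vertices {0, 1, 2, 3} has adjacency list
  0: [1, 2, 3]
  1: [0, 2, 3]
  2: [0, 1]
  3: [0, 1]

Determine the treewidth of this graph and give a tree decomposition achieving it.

Each bag holds 3 vertices, so the decomposition has width 2, which upper-bounds the treewidth. Conversely, {0, 1, 2} is a clique of size 3, and the vertices of any clique must share a bag in every tree decomposition; so some bag has ≥ 3 vertices and tw(G) ≥ 2. Therefore the treewidth is 2.

Treewidth 2.
One optimal decomposition is:
Bags: B1 = {0, 1, 3}  B2 = {0, 1, 2}
Tree: B1–B2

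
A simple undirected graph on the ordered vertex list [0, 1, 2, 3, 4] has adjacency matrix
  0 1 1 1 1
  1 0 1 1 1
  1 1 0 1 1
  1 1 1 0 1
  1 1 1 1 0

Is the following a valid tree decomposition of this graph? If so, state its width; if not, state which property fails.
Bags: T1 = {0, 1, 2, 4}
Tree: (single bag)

A tree decomposition must satisfy three properties: every vertex lies in some bag; for every edge, both endpoints lie together in some bag; and for every vertex, the bags containing it form a connected subtree. Here vertex 3 appears in no bag, so the decomposition is invalid.

No — vertex 3 appears in no bag.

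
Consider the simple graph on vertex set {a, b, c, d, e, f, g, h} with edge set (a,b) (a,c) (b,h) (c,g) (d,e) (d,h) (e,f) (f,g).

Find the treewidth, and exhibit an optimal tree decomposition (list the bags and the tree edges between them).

Treewidth 2.
One such decomposition:
Bags: B1 = {b, d, h}  B2 = {b, d, e}  B3 = {b, e, f}  B4 = {b, f, g}  B5 = {b, c, g}  B6 = {a, b, c}
Tree: B1–B2, B2–B3, B3–B4, B4–B5, B5–B6

Each bag holds 3 vertices, so the decomposition has width 2, which upper-bounds the treewidth. Since b–h–d–e–f–g–c–a–b is a cycle in G, G is not acyclic. Forests are exactly the graphs of treewidth ≤ 1, so tw(G) ≥ 2. Therefore the treewidth is 2.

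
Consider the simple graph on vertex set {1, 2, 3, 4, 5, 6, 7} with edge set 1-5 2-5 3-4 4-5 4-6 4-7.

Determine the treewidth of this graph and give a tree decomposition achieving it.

Each bag holds 2 vertices, so the decomposition has width 1, which upper-bounds the treewidth. Any graph with an edge has treewidth ≥ 1, and G has the edge 4–7. The upper and lower bounds meet at 1, so that is the treewidth.

Treewidth 1.
Bags: B1 = {4, 7}  B2 = {4, 5}  B3 = {1, 5}  B4 = {2, 5}  B5 = {4, 6}  B6 = {3, 4}
Tree: B1–B2, B2–B3, B2–B4, B1–B5, B5–B6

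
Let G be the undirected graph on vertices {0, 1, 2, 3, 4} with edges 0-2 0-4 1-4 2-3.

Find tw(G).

A width-1 tree decomposition is:
Bags: B1 = {1, 4}  B2 = {0, 4}  B3 = {0, 2}  B4 = {2, 3}
Tree: B1–B2, B2–B3, B3–B4
Every bag has size at most 2, so the width is 2 − 1 = 1 and tw(G) ≤ 1. G has an edge, so its treewidth is at least 1. Hence tw(G) = 1 exactly.

1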